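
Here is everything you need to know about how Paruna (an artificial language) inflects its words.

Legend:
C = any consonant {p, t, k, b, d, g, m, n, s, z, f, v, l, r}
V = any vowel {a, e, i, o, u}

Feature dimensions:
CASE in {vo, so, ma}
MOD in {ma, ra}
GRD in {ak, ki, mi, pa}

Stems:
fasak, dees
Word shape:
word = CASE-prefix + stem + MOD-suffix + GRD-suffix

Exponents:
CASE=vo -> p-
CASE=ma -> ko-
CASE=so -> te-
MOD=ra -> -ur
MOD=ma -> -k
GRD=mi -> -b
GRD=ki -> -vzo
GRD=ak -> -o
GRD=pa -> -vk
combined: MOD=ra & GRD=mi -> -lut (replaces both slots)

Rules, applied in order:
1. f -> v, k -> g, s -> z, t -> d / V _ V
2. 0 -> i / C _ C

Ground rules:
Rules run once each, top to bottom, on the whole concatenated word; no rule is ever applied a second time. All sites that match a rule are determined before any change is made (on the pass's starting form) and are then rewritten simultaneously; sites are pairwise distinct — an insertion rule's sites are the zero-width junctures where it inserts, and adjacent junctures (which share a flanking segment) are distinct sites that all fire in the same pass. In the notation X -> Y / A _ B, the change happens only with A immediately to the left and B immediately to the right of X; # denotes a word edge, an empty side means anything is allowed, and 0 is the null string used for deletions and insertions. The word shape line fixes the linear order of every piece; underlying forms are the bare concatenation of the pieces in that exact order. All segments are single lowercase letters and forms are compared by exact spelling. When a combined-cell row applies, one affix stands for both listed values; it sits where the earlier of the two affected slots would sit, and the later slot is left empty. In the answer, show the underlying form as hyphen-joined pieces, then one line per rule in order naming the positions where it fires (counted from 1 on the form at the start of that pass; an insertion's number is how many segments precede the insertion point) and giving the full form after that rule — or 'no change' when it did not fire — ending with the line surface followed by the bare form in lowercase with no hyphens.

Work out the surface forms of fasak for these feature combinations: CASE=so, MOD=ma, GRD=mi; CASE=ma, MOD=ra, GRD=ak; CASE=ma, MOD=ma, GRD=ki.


cell CASE=so, MOD=ma, GRD=mi:
underlying: te-fasak-k-b
1. f -> v, k -> g, s -> z, t -> d / V _ V: fires at position(s) 3, 5: tevazakkb
2. 0 -> i / C _ C: inserts after position(s) 7, 8: tevazakikib
surface: tevazakikib

cell CASE=ma, MOD=ra, GRD=ak:
underlying: ko-fasak-ur-o
1. f -> v, k -> g, s -> z, t -> d / V _ V: fires at position(s) 3, 5, 7: kovazaguro
2. 0 -> i / C _ C: no change
surface: kovazaguro

cell CASE=ma, MOD=ma, GRD=ki:
underlying: ko-fasak-k-vzo
1. f -> v, k -> g, s -> z, t -> d / V _ V: fires at position(s) 3, 5: kovazakkvzo
2. 0 -> i / C _ C: inserts after position(s) 7, 8, 9: kovazakikivizo
surface: kovazakikivizo


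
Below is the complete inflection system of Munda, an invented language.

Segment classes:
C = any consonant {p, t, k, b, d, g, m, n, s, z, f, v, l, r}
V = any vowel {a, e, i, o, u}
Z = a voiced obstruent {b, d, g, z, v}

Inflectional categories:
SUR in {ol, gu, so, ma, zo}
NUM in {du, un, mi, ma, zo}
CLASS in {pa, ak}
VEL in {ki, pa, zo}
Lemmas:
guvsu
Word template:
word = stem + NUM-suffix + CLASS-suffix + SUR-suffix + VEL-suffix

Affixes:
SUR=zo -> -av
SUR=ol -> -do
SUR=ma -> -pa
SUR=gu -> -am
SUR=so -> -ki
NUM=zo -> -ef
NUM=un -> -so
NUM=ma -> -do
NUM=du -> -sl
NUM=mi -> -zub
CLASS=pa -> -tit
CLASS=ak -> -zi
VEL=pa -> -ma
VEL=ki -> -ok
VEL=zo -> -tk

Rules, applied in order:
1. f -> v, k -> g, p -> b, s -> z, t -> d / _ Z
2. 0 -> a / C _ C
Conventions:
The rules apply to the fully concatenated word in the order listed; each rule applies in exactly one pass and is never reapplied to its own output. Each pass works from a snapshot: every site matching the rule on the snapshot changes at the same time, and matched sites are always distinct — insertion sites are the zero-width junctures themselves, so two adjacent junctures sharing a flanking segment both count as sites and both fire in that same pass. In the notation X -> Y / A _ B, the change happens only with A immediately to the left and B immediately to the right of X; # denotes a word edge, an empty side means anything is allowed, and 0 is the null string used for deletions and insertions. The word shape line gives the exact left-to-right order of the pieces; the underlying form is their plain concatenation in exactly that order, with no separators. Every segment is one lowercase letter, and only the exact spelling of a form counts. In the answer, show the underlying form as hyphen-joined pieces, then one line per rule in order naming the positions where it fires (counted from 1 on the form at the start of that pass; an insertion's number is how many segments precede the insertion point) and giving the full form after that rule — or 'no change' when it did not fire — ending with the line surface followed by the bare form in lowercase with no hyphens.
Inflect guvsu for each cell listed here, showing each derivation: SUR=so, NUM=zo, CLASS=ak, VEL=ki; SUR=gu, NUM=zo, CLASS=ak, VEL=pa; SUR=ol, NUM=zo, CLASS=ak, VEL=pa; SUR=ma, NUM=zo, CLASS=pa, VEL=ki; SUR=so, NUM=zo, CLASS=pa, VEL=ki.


cell SUR=so, NUM=zo, CLASS=ak, VEL=ki:
underlying: guvsu-ef-zi-ki-ok
1. f -> v, k -> g, p -> b, s -> z, t -> d / _ Z: fires at position(s) 7: guvsuevzikiok
2. 0 -> a / C _ C: inserts after position(s) 3, 7: guvasuevazikiok
surface: guvasuevazikiok

cell SUR=gu, NUM=zo, CLASS=ak, VEL=pa:
underlying: guvsu-ef-zi-am-ma
1. f -> v, k -> g, p -> b, s -> z, t -> d / _ Z: fires at position(s) 7: guvsuevziamma
2. 0 -> a / C _ C: inserts after position(s) 3, 7, 11: guvasuevaziamama
surface: guvasuevaziamama

cell SUR=ol, NUM=zo, CLASS=ak, VEL=pa:
underlying: guvsu-ef-zi-do-ma
1. f -> v, k -> g, p -> b, s -> z, t -> d / _ Z: fires at position(s) 7: guvsuevzidoma
2. 0 -> a / C _ C: inserts after position(s) 3, 7: guvasuevazidoma
surface: guvasuevazidoma

cell SUR=ma, NUM=zo, CLASS=pa, VEL=ki:
underlying: guvsu-ef-tit-pa-ok
1. f -> v, k -> g, p -> b, s -> z, t -> d / _ Z: no change
2. 0 -> a / C _ C: inserts after position(s) 3, 7, 10: guvasuefatitapaok
surface: guvasuefatitapaok

cell SUR=so, NUM=zo, CLASS=pa, VEL=ki:
underlying: guvsu-ef-tit-ki-ok
1. f -> v, k -> g, p -> b, s -> z, t -> d / _ Z: no change
2. 0 -> a / C _ C: inserts after position(s) 3, 7, 10: guvasuefatitakiok
surface: guvasuefatitakiok


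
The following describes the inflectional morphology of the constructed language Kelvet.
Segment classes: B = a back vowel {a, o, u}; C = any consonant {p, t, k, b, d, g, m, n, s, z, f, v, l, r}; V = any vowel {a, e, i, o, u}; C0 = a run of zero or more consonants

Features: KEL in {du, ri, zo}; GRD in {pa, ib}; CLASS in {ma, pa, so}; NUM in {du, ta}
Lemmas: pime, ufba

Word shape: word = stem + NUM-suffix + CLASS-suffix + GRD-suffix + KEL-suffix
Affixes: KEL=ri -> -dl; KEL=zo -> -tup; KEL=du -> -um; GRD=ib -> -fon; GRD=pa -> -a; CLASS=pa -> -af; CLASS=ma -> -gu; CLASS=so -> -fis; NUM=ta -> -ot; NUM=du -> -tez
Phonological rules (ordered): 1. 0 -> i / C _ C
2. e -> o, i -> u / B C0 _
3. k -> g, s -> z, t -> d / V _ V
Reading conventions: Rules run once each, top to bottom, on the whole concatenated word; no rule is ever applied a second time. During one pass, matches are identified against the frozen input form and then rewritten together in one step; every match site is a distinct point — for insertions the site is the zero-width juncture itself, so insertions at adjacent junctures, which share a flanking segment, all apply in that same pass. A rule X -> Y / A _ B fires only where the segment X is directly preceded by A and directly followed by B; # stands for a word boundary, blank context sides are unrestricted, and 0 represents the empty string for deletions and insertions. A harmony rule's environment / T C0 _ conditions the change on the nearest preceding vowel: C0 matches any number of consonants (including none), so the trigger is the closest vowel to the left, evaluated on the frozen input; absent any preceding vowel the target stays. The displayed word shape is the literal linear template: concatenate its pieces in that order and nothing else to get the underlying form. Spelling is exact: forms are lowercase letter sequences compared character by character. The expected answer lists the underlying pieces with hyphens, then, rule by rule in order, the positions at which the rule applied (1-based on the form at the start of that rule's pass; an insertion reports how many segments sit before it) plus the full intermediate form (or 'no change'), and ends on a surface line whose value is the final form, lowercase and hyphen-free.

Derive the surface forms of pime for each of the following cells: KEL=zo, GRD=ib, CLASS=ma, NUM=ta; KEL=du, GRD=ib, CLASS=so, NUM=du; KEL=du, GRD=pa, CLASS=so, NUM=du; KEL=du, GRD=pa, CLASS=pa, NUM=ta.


cell KEL=zo, GRD=ib, CLASS=ma, NUM=ta:
underlying: pime-ot-gu-fon-tup
1. 0 -> i / C _ C: inserts after position(s) 6, 11: pimeotigufonitup
2. e -> o, i -> u / B C0 _: fires at position(s) 7, 13: pimeotugufonutup
3. k -> g, s -> z, t -> d / V _ V: fires at position(s) 6, 14: pimeodugufonudup
surface: pimeodugufonudup

cell KEL=du, GRD=ib, CLASS=so, NUM=du:
underlying: pime-tez-fis-fon-um
1. 0 -> i / C _ C: inserts after position(s) 7, 10: pimetezifisifonum
2. e -> o, i -> u / B C0 _: no change
3. k -> g, s -> z, t -> d / V _ V: fires at position(s) 5, 11: pimedezifizifonum
surface: pimedezifizifonum

cell KEL=du, GRD=pa, CLASS=so, NUM=du:
underlying: pime-tez-fis-a-um
1. 0 -> i / C _ C: inserts after position(s) 7: pimetezifisaum
2. e -> o, i -> u / B C0 _: no change
3. k -> g, s -> z, t -> d / V _ V: fires at position(s) 5, 11: pimedezifizaum
surface: pimedezifizaum

cell KEL=du, GRD=pa, CLASS=pa, NUM=ta:
underlying: pime-ot-af-a-um
1. 0 -> i / C _ C: no change
2. e -> o, i -> u / B C0 _: no change
3. k -> g, s -> z, t -> d / V _ V: fires at position(s) 6: pimeodafaum
surface: pimeodafaum


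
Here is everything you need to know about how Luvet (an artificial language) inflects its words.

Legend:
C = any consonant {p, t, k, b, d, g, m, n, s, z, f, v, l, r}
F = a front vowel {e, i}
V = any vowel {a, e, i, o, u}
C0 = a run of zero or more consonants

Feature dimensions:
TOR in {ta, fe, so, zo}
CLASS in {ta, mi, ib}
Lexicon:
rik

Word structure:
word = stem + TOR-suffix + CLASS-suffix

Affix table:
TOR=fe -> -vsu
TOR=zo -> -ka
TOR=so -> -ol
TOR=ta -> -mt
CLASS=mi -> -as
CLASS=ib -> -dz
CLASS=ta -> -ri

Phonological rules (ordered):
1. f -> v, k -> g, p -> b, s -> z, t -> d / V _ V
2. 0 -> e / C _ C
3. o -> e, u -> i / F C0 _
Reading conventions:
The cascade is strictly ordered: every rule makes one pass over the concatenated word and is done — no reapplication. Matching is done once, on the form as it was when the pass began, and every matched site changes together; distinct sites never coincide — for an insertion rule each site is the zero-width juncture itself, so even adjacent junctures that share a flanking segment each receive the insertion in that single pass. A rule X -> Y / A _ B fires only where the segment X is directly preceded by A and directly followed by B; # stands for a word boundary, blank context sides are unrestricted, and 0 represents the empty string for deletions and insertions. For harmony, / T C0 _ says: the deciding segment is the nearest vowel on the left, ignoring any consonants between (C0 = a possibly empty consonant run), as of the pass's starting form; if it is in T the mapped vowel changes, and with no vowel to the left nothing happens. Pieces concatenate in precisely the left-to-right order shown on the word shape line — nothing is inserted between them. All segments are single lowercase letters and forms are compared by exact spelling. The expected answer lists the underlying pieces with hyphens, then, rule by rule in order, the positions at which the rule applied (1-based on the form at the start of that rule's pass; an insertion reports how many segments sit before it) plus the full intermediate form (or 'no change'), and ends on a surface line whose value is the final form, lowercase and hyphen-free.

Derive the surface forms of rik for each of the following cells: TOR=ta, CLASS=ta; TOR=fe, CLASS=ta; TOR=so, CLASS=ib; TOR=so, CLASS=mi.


cell TOR=ta, CLASS=ta:
underlying: rik-mt-ri
1. f -> v, k -> g, p -> b, s -> z, t -> d / V _ V: no change
2. 0 -> e / C _ C: inserts after position(s) 3, 4, 5: rikemeteri
3. o -> e, u -> i / F C0 _: no change
surface: rikemeteri

cell TOR=fe, CLASS=ta:
underlying: rik-vsu-ri
1. f -> v, k -> g, p -> b, s -> z, t -> d / V _ V: no change
2. 0 -> e / C _ C: inserts after position(s) 3, 4: rikevesuri
3. o -> e, u -> i / F C0 _: fires at position(s) 8: rikevesiri
surface: rikevesiri

cell TOR=so, CLASS=ib:
underlying: rik-ol-dz
1. f -> v, k -> g, p -> b, s -> z, t -> d / V _ V: fires at position(s) 3: rigoldz
2. 0 -> e / C _ C: inserts after position(s) 5, 6: rigoledez
3. o -> e, u -> i / F C0 _: fires at position(s) 4: rigeledez
surface: rigeledez

cell TOR=so, CLASS=mi:
underlying: rik-ol-as
1. f -> v, k -> g, p -> b, s -> z, t -> d / V _ V: fires at position(s) 3: rigolas
2. 0 -> e / C _ C: no change
3. o -> e, u -> i / F C0 _: fires at position(s) 4: rigelas
surface: rigelas


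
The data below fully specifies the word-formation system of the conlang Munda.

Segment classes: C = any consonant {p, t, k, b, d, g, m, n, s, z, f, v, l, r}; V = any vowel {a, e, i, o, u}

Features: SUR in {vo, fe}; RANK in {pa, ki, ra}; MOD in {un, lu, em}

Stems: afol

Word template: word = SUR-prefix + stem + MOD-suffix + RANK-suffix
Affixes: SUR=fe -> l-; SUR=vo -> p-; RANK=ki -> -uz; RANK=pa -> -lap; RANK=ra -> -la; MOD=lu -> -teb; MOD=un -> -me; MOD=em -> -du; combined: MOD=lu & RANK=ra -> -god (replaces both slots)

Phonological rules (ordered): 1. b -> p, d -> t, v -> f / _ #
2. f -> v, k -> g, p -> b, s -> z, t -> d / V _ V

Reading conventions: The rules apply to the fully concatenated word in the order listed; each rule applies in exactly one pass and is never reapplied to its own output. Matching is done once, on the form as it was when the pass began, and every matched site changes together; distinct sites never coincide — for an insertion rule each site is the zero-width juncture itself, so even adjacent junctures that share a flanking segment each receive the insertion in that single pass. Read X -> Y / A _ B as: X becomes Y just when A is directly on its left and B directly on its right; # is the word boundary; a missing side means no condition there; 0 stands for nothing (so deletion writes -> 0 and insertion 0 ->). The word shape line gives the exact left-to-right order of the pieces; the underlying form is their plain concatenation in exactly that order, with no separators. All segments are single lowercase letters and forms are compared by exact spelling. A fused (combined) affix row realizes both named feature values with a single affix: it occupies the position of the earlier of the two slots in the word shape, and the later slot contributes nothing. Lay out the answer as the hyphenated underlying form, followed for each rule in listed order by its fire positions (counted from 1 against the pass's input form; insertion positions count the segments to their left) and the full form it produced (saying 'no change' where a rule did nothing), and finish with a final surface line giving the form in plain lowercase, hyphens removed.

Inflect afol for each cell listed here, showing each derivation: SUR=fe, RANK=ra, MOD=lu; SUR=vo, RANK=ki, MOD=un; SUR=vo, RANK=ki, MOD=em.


cell SUR=fe, RANK=ra, MOD=lu:
underlying: l-afol-god
1. b -> p, d -> t, v -> f / _ #: fires at position(s) 8: lafolgot
2. f -> v, k -> g, p -> b, s -> z, t -> d / V _ V: fires at position(s) 3: lavolgot
surface: lavolgot

cell SUR=vo, RANK=ki, MOD=un:
underlying: p-afol-me-uz
1. b -> p, d -> t, v -> f / _ #: no change
2. f -> v, k -> g, p -> b, s -> z, t -> d / V _ V: fires at position(s) 3: pavolmeuz
surface: pavolmeuz

cell SUR=vo, RANK=ki, MOD=em:
underlying: p-afol-du-uz
1. b -> p, d -> t, v -> f / _ #: no change
2. f -> v, k -> g, p -> b, s -> z, t -> d / V _ V: fires at position(s) 3: pavolduuz
surface: pavolduuz


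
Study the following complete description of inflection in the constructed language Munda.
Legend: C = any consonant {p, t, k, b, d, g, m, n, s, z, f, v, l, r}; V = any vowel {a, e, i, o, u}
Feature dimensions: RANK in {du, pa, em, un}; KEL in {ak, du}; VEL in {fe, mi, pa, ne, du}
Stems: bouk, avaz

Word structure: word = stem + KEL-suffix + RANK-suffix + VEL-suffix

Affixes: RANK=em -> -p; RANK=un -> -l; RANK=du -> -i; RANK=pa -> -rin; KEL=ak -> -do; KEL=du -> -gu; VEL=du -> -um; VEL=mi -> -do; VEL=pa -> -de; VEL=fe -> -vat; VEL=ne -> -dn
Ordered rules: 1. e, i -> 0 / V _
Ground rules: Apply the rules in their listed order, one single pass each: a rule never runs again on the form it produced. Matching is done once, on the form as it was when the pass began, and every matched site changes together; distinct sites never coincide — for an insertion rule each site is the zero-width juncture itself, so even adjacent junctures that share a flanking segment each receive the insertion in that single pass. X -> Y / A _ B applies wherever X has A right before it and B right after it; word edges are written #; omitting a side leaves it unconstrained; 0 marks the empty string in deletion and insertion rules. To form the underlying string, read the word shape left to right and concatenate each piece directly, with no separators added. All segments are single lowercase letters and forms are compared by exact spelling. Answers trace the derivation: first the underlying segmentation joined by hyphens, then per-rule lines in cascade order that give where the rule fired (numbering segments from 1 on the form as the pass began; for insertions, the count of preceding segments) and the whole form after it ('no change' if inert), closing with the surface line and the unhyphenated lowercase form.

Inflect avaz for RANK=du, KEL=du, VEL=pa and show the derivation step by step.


underlying: avaz-gu-i-de
1. e, i -> 0 / V _: fires at position(s) 7: avazgude
surface: avazgude


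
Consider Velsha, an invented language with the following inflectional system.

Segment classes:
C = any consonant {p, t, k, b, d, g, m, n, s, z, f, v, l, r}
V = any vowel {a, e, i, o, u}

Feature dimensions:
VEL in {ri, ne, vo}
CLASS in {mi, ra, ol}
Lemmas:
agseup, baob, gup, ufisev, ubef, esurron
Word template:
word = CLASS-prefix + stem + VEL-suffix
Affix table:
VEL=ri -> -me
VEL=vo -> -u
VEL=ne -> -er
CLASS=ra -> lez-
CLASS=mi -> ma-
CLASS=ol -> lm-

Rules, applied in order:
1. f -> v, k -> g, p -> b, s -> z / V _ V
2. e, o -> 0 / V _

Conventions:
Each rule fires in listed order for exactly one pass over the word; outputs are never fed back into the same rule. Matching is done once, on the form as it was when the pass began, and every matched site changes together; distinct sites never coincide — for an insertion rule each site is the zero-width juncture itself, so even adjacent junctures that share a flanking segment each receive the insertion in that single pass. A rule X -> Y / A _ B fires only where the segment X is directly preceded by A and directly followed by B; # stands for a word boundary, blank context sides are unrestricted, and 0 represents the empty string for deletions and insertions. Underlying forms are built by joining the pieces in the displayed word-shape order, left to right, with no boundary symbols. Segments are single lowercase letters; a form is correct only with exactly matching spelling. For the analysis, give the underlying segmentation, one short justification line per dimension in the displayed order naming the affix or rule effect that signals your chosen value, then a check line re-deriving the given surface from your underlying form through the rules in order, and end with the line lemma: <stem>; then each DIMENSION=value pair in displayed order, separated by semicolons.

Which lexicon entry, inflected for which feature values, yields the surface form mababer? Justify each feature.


underlying: ma-baob-er
VEL=ne - signalled by the affix -er
CLASS=mi - signalled by the affix ma-
check: mabaober -> mabaober -> mababer
lemma: baob; VEL=ne; CLASS=mi


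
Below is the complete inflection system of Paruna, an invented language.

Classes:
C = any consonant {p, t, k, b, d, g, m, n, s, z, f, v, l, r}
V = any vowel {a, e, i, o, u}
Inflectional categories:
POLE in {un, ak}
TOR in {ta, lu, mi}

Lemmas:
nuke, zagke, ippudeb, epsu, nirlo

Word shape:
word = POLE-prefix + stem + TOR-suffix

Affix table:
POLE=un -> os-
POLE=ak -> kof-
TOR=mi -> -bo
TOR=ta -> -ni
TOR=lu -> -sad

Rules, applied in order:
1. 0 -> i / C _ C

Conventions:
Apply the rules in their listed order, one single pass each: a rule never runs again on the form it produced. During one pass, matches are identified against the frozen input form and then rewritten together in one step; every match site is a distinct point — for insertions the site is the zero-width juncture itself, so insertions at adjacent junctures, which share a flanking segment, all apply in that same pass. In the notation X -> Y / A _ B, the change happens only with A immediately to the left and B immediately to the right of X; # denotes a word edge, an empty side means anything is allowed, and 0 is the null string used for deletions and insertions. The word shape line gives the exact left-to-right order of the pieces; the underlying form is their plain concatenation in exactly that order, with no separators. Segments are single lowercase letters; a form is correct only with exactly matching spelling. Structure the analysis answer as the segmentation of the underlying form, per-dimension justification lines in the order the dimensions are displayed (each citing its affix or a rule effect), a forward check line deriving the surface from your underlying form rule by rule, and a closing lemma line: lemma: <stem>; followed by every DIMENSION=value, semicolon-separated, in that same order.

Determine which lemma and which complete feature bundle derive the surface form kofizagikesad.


underlying: kof-zagke-sad
POLE=ak - signalled by the affix kof-
TOR=lu - signalled by the affix -sad
check: kofzagkesad -> kofizagikesad
lemma: zagke; POLE=ak; TOR=lu


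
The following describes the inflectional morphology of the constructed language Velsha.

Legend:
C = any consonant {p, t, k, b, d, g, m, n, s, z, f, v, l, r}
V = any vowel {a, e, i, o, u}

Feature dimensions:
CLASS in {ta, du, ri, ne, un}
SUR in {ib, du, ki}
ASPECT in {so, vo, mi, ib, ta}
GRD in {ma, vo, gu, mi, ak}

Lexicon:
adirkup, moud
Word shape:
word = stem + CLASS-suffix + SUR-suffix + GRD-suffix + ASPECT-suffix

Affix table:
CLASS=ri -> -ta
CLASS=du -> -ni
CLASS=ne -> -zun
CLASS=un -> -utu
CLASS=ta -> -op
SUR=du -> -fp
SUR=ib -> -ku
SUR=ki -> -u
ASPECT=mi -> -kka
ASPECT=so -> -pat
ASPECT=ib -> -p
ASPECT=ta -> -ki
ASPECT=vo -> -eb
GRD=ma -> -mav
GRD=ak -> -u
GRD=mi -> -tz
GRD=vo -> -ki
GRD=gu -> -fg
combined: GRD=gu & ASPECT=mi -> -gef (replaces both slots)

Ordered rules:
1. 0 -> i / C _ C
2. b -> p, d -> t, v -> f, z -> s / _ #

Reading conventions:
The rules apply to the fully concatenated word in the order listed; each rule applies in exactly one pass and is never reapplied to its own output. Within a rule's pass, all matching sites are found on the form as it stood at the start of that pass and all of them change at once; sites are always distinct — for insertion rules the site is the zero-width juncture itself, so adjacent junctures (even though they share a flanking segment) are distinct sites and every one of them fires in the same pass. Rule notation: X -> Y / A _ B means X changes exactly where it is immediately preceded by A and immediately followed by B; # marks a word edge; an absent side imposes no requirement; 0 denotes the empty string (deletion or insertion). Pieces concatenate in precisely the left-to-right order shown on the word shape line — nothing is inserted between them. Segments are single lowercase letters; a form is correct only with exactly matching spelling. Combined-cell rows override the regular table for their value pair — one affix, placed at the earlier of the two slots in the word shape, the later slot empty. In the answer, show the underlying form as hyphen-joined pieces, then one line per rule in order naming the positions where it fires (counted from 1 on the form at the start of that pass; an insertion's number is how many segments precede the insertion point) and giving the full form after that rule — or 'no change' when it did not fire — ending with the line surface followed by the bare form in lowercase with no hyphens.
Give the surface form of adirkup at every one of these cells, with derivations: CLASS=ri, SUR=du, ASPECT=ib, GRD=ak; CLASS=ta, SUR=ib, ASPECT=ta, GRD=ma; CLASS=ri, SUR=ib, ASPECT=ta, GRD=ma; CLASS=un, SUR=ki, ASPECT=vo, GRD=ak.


cell CLASS=ri, SUR=du, ASPECT=ib, GRD=ak:
underlying: adirkup-ta-fp-u-p
1. 0 -> i / C _ C: inserts after position(s) 4, 7, 10: adirikupitafipup
2. b -> p, d -> t, v -> f, z -> s / _ #: no change
surface: adirikupitafipup

cell CLASS=ta, SUR=ib, ASPECT=ta, GRD=ma:
underlying: adirkup-op-ku-mav-ki
1. 0 -> i / C _ C: inserts after position(s) 4, 9, 14: adirikupopikumaviki
2. b -> p, d -> t, v -> f, z -> s / _ #: no change
surface: adirikupopikumaviki

cell CLASS=ri, SUR=ib, ASPECT=ta, GRD=ma:
underlying: adirkup-ta-ku-mav-ki
1. 0 -> i / C _ C: inserts after position(s) 4, 7, 14: adirikupitakumaviki
2. b -> p, d -> t, v -> f, z -> s / _ #: no change
surface: adirikupitakumaviki

cell CLASS=un, SUR=ki, ASPECT=vo, GRD=ak:
underlying: adirkup-utu-u-u-eb
1. 0 -> i / C _ C: inserts after position(s) 4: adirikuputuuueb
2. b -> p, d -> t, v -> f, z -> s / _ #: fires at position(s) 15: adirikuputuuuep
surface: adirikuputuuuep


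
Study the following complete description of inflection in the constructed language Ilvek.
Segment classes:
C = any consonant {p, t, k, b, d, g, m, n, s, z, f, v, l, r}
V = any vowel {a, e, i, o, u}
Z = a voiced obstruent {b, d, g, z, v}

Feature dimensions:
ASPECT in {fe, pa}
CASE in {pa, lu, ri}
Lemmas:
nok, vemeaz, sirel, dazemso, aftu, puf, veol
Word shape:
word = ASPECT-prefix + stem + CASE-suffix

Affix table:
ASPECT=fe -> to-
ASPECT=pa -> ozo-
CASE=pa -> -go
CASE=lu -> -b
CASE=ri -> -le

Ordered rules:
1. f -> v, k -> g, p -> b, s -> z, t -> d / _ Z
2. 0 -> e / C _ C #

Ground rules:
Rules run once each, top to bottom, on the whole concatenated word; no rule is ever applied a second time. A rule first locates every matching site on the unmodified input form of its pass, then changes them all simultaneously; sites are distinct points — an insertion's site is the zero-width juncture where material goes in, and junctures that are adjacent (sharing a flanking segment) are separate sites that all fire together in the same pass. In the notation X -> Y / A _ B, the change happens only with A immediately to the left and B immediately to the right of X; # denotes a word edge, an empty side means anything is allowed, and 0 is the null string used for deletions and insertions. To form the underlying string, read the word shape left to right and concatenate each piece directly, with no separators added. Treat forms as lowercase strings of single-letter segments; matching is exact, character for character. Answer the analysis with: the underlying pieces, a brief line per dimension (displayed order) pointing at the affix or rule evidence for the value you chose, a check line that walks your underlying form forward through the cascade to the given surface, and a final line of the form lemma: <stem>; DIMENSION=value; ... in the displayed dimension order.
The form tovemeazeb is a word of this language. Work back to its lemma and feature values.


underlying: to-vemeaz-b
ASPECT=fe - signalled by the affix to-
CASE=lu - signalled by the affix -b
check: tovemeazb -> tovemeazb -> tovemeazeb
lemma: vemeaz; ASPECT=fe; CASE=lu


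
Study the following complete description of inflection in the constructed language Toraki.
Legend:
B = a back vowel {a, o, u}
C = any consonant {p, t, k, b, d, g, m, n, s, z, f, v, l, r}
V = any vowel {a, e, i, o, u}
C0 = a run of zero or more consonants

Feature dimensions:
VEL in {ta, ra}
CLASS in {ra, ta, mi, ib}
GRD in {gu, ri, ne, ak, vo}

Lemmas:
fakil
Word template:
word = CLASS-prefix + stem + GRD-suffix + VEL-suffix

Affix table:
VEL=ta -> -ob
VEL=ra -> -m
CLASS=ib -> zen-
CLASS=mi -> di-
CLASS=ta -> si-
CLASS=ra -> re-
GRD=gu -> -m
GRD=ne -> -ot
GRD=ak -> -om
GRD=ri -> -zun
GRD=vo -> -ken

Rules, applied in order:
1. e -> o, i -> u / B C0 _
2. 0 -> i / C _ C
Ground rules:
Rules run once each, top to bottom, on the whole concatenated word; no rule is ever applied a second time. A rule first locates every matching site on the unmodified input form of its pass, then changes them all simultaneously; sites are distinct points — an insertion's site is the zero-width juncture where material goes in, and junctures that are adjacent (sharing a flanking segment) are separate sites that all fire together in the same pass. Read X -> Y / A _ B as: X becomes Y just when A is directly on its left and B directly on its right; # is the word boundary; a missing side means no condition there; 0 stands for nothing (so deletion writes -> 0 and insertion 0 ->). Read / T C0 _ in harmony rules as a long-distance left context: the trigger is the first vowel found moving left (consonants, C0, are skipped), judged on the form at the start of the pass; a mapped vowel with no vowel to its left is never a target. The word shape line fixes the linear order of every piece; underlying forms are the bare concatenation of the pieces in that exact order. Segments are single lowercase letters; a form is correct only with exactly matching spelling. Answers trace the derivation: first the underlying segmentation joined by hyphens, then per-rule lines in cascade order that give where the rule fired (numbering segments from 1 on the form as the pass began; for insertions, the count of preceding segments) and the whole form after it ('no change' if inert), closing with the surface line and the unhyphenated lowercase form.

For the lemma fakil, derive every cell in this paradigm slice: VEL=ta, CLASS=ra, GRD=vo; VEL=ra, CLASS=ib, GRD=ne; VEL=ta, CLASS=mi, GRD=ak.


cell VEL=ta, CLASS=ra, GRD=vo:
underlying: re-fakil-ken-ob
1. e -> o, i -> u / B C0 _: fires at position(s) 6: refakulkenob
2. 0 -> i / C _ C: inserts after position(s) 7: refakulikenob
surface: refakulikenob

cell VEL=ra, CLASS=ib, GRD=ne:
underlying: zen-fakil-ot-m
1. e -> o, i -> u / B C0 _: fires at position(s) 7: zenfakulotm
2. 0 -> i / C _ C: inserts after position(s) 3, 10: zenifakulotim
surface: zenifakulotim

cell VEL=ta, CLASS=mi, GRD=ak:
underlying: di-fakil-om-ob
1. e -> o, i -> u / B C0 _: fires at position(s) 6: difakulomob
2. 0 -> i / C _ C: no change
surface: difakulomob


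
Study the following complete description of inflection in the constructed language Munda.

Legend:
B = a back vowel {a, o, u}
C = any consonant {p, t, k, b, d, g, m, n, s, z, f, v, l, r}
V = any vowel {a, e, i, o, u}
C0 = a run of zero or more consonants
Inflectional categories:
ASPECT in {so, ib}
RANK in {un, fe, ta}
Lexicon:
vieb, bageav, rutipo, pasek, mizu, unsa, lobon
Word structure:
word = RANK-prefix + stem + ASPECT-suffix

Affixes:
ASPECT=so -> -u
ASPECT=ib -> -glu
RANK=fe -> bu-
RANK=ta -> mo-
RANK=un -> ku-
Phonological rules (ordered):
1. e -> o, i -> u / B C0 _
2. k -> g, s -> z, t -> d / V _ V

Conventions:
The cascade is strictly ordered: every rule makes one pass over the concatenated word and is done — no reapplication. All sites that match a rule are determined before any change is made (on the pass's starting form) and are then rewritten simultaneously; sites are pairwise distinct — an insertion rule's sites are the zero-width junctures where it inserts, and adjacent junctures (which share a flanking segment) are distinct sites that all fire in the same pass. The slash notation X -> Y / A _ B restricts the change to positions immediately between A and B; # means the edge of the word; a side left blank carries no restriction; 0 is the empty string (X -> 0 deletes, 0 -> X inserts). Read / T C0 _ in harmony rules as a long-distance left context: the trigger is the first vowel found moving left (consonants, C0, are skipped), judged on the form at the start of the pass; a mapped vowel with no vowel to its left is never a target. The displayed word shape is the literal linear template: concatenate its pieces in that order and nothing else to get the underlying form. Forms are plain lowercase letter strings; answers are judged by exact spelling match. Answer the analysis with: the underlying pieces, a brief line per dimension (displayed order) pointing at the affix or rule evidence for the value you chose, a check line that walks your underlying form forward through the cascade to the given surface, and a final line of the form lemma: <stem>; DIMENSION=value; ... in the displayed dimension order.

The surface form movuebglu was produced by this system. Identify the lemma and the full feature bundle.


underlying: mo-vieb-glu
ASPECT=ib - signalled by the affix -glu
RANK=ta - signalled by the affix mo-
check: moviebglu -> movuebglu -> movuebglu
lemma: vieb; ASPECT=ib; RANK=ta


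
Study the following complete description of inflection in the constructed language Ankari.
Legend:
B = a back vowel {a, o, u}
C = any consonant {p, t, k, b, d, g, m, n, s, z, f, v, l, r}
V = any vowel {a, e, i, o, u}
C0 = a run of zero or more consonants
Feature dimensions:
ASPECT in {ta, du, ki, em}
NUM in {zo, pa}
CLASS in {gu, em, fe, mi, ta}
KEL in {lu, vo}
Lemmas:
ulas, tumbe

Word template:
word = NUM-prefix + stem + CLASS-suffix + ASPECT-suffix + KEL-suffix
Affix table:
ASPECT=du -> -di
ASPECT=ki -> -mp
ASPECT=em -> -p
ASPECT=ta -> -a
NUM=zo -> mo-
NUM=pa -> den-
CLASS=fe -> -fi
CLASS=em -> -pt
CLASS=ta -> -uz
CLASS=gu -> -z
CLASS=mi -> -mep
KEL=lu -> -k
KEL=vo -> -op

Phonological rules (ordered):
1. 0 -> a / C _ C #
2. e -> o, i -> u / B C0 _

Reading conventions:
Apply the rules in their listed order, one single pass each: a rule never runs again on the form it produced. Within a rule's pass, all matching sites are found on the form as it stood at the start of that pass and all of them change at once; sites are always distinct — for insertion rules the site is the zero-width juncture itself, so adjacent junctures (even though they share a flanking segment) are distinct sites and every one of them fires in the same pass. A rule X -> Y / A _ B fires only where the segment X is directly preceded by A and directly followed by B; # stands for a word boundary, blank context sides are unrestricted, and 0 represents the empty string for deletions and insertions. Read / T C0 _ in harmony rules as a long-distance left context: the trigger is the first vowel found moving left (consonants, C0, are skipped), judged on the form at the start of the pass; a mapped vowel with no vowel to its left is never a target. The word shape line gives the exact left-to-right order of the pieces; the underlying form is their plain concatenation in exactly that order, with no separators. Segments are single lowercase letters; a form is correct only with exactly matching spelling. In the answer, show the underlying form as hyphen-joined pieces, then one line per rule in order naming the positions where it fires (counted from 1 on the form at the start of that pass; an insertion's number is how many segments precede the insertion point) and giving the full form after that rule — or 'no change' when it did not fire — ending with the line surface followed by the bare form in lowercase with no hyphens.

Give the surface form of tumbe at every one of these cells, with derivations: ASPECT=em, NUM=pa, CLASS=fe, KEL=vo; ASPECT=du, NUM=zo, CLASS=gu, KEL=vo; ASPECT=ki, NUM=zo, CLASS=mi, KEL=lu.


cell ASPECT=em, NUM=pa, CLASS=fe, KEL=vo:
underlying: den-tumbe-fi-p-op
1. 0 -> a / C _ C #: no change
2. e -> o, i -> u / B C0 _: fires at position(s) 8: dentumbofipop
surface: dentumbofipop

cell ASPECT=du, NUM=zo, CLASS=gu, KEL=vo:
underlying: mo-tumbe-z-di-op
1. 0 -> a / C _ C #: no change
2. e -> o, i -> u / B C0 _: fires at position(s) 7: motumbozdiop
surface: motumbozdiop

cell ASPECT=ki, NUM=zo, CLASS=mi, KEL=lu:
underlying: mo-tumbe-mep-mp-k
1. 0 -> a / C _ C #: inserts after position(s) 12: motumbemepmpak
2. e -> o, i -> u / B C0 _: fires at position(s) 7: motumbomepmpak
surface: motumbomepmpak


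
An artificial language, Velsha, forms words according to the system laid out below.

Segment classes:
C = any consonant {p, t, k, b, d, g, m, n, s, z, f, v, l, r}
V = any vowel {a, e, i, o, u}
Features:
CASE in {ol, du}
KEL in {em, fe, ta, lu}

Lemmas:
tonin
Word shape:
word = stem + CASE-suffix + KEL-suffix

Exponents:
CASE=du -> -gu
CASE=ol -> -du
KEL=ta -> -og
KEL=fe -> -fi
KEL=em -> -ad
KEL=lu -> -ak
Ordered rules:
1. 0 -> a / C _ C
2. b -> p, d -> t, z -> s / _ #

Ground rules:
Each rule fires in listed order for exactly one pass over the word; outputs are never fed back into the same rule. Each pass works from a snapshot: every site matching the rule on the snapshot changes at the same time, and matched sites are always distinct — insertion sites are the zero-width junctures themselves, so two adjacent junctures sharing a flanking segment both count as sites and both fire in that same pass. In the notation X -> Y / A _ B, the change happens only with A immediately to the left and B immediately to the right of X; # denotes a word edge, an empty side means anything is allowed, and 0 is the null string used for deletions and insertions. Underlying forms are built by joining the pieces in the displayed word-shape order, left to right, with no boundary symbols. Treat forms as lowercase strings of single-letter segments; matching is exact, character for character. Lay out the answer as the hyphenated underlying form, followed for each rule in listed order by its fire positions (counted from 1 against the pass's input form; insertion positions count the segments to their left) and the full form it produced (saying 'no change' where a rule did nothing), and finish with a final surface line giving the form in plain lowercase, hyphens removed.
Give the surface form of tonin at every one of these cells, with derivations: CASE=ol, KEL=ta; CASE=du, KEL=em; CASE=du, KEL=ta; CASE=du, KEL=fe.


cell CASE=ol, KEL=ta:
underlying: tonin-du-og
1. 0 -> a / C _ C: inserts after position(s) 5: toninaduog
2. b -> p, d -> t, z -> s / _ #: no change
surface: toninaduog

cell CASE=du, KEL=em:
underlying: tonin-gu-ad
1. 0 -> a / C _ C: inserts after position(s) 5: toninaguad
2. b -> p, d -> t, z -> s / _ #: fires at position(s) 10: toninaguat
surface: toninaguat

cell CASE=du, KEL=ta:
underlying: tonin-gu-og
1. 0 -> a / C _ C: inserts after position(s) 5: toninaguog
2. b -> p, d -> t, z -> s / _ #: no change
surface: toninaguog

cell CASE=du, KEL=fe:
underlying: tonin-gu-fi
1. 0 -> a / C _ C: inserts after position(s) 5: toninagufi
2. b -> p, d -> t, z -> s / _ #: no change
surface: toninagufi


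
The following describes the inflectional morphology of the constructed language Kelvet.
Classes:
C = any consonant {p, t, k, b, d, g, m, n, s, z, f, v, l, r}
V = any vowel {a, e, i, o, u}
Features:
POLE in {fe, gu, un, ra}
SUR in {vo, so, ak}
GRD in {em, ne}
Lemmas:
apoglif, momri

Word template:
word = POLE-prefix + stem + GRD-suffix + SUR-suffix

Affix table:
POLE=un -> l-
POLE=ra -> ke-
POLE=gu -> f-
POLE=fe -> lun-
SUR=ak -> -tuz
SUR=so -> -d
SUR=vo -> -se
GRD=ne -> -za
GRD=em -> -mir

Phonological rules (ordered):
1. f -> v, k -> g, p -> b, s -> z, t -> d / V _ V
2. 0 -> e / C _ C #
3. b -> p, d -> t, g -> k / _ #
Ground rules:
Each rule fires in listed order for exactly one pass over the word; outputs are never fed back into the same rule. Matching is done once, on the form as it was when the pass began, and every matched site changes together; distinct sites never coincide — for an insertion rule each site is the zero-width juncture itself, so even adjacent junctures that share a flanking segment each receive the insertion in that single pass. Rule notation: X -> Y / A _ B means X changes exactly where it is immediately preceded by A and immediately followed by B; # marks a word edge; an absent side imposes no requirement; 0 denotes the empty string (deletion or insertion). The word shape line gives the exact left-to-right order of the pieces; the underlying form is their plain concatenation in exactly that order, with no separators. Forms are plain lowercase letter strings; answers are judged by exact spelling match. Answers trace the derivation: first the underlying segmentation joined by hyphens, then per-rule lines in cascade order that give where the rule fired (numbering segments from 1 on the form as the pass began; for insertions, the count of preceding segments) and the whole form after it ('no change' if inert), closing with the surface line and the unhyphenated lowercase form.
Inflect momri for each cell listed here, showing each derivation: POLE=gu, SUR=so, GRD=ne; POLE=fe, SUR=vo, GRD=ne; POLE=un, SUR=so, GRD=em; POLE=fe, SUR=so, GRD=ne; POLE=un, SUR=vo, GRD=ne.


cell POLE=gu, SUR=so, GRD=ne:
underlying: f-momri-za-d
1. f -> v, k -> g, p -> b, s -> z, t -> d / V _ V: no change
2. 0 -> e / C _ C #: no change
3. b -> p, d -> t, g -> k / _ #: fires at position(s) 9: fmomrizat
surface: fmomrizat

cell POLE=fe, SUR=vo, GRD=ne:
underlying: lun-momri-za-se
1. f -> v, k -> g, p -> b, s -> z, t -> d / V _ V: fires at position(s) 11: lunmomrizaze
2. 0 -> e / C _ C #: no change
3. b -> p, d -> t, g -> k / _ #: no change
surface: lunmomrizaze

cell POLE=un, SUR=so, GRD=em:
underlying: l-momri-mir-d
1. f -> v, k -> g, p -> b, s -> z, t -> d / V _ V: no change
2. 0 -> e / C _ C #: inserts after position(s) 9: lmomrimired
3. b -> p, d -> t, g -> k / _ #: fires at position(s) 11: lmomrimiret
surface: lmomrimiret

cell POLE=fe, SUR=so, GRD=ne:
underlying: lun-momri-za-d
1. f -> v, k -> g, p -> b, s -> z, t -> d / V _ V: no change
2. 0 -> e / C _ C #: no change
3. b -> p, d -> t, g -> k / _ #: fires at position(s) 11: lunmomrizat
surface: lunmomrizat

cell POLE=un, SUR=vo, GRD=ne:
underlying: l-momri-za-se
1. f -> v, k -> g, p -> b, s -> z, t -> d / V _ V: fires at position(s) 9: lmomrizaze
2. 0 -> e / C _ C #: no change
3. b -> p, d -> t, g -> k / _ #: no change
surface: lmomrizaze
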